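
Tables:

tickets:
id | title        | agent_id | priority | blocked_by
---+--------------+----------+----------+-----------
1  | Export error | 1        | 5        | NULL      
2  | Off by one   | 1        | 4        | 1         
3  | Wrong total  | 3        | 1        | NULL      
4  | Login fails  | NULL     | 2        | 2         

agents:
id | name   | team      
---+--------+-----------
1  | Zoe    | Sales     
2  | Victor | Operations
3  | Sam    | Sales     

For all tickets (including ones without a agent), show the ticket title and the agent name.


LEFT JOIN keeps every row from tickets (the left table); where agent_id has no match in agents, the agent columns become NULL. Walk through each ticket:
  - ticket 1 (Export error): agent_id=1 -> matches Zoe
  - ticket 2 (Off by one): agent_id=1 -> matches Zoe
  - ticket 3 (Wrong total): agent_id=3 -> matches Sam
  - ticket 4 (Login fails): agent_id=NULL, no match -> kept with NULL
All 4 rows appear; 1 has NULL agent.

SQL:
SELECT a.title, b.name AS agent
FROM tickets a
LEFT JOIN agents b ON a.agent_id = b.id

Result:
title        | agent
-------------+------
Export error | Zoe  
Off by one   | Zoe  
Wrong total  | Sam  
Login fails  | NULL 


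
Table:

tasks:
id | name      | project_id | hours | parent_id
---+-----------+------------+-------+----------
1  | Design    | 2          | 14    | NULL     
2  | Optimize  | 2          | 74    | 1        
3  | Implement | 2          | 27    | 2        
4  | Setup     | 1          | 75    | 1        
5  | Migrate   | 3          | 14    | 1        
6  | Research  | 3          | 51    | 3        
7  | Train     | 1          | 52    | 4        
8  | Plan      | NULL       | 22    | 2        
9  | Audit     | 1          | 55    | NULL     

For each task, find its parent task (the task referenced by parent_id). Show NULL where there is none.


This is a self-join: tasks is joined to a second copy of itself, matching each row's parent_id to another row's id. Use LEFT JOIN so rows with parent_id=NULL are kept.
  - task 1 (Design): parent_id=NULL -> NULL
  - task 2 (Optimize): parent_id=1 -> Design
  - task 3 (Implement): parent_id=2 -> Optimize
  - task 4 (Setup): parent_id=1 -> Design
  - task 5 (Migrate): parent_id=1 -> Design
  - task 6 (Research): parent_id=3 -> Implement
  - task 7 (Train): parent_id=4 -> Setup
  - task 8 (Plan): parent_id=2 -> Optimize
  - task 9 (Audit): parent_id=NULL -> NULL

SQL:
SELECT a.name AS item, b.name AS parent
FROM tasks a
LEFT JOIN tasks b ON a.parent_id = b.id

Result:
item      | parent   
----------+----------
Design    | NULL     
Optimize  | Design   
Implement | Optimize 
Setup     | Design   
Migrate   | Design   
Research  | Implement
Train     | Setup    
Plan      | Optimize 
Audit     | NULL     


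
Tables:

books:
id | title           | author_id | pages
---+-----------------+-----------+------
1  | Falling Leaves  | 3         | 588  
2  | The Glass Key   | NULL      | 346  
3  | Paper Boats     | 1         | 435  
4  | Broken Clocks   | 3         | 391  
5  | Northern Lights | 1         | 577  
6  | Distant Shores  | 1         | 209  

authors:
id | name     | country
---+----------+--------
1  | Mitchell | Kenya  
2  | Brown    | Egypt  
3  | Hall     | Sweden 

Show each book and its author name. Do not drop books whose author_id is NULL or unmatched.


LEFT JOIN keeps every row from books (the left table); where author_id has no match in authors, the author columns become NULL. Walk through each book:
  - book 1 (Falling Leaves): author_id=3 -> matches Hall
  - book 2 (The Glass Key): author_id=NULL, no match -> kept with NULL
  - book 3 (Paper Boats): author_id=1 -> matches Mitchell
  - book 4 (Broken Clocks): author_id=3 -> matches Hall
  - book 5 (Northern Lights): author_id=1 -> matches Mitchell
  - book 6 (Distant Shores): author_id=1 -> matches Mitchell
All 6 rows appear; 1 has NULL author.

SQL:
SELECT a.title, b.name AS author
FROM books a
LEFT JOIN authors b ON a.author_id = b.id

Result:
title           | author  
----------------+---------
Falling Leaves  | Hall    
The Glass Key   | NULL    
Paper Boats     | Mitchell
Broken Clocks   | Hall    
Northern Lights | Mitchell
Distant Shores  | Mitchell


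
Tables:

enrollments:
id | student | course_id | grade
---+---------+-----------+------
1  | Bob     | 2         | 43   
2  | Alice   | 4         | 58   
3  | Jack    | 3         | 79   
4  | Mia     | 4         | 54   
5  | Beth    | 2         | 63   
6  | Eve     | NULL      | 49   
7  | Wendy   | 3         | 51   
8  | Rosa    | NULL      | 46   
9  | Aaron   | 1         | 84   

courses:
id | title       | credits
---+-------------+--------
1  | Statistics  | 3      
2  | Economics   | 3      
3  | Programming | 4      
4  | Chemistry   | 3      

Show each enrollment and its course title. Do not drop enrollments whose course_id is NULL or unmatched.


LEFT JOIN keeps every row from enrollments (the left table); where course_id has no match in courses, the course columns become NULL. Walk through each enrollment:
  - enrollment 1 (Bob): course_id=2 -> matches Economics
  - enrollment 2 (Alice): course_id=4 -> matches Chemistry
  - enrollment 3 (Jack): course_id=3 -> matches Programming
  - enrollment 4 (Mia): course_id=4 -> matches Chemistry
  - enrollment 5 (Beth): course_id=2 -> matches Economics
  - enrollment 6 (Eve): course_id=NULL, no match -> kept with NULL
  - enrollment 7 (Wendy): course_id=3 -> matches Programming
  - enrollment 8 (Rosa): course_id=NULL, no match -> kept with NULL
  - enrollment 9 (Aaron): course_id=1 -> matches Statistics
All 9 rows appear; 2 have NULL course.

SQL:
SELECT a.student, b.title AS course
FROM enrollments a
LEFT JOIN courses b ON a.course_id = b.id

Result:
student | course     
--------+------------
Bob     | Economics  
Alice   | Chemistry  
Jack    | Programming
Mia     | Chemistry  
Beth    | Economics  
Eve     | NULL       
Wendy   | Programming
Rosa    | NULL       
Aaron   | Statistics 


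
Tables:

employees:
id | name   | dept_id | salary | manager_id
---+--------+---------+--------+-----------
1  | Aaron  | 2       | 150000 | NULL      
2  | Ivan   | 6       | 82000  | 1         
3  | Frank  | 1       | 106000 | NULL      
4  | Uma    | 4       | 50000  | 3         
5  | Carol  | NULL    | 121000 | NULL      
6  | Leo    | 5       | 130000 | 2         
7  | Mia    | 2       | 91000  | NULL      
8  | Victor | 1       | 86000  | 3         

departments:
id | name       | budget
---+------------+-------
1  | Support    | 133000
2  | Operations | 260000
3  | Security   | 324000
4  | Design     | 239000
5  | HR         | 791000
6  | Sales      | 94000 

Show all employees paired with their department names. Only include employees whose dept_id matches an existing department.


INNER JOIN keeps only employees rows whose dept_id matches an id in departments. Walk through each employee:
  - employee 1 (Aaron): dept_id=2 -> matches Operations
  - employee 2 (Ivan): dept_id=6 -> matches Sales
  - employee 3 (Frank): dept_id=1 -> matches Support
  - employee 4 (Uma): dept_id=4 -> matches Design
  - employee 5 (Carol): dept_id=NULL, no match -> dropped
  - employee 6 (Leo): dept_id=5 -> matches HR
  - employee 7 (Mia): dept_id=2 -> matches Operations
  - employee 8 (Victor): dept_id=1 -> matches Support
So 1 of 8 rows is dropped.

SQL:
SELECT a.name, b.name AS department
FROM employees a
INNER JOIN departments b ON a.dept_id = b.id

Result:
name   | department
-------+-----------
Aaron  | Operations
Ivan   | Sales     
Frank  | Support   
Uma    | Design    
Leo    | HR        
Mia    | Operations
Victor | Support   


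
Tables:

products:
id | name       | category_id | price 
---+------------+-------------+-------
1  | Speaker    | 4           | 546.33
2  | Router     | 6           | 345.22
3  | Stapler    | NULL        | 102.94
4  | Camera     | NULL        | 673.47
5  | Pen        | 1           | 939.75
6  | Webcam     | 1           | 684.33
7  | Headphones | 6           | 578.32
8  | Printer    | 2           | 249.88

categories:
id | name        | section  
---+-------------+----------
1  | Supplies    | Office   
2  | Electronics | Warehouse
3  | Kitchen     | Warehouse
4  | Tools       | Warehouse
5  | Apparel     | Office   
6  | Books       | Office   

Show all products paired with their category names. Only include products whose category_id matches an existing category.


INNER JOIN keeps only products rows whose category_id matches an id in categories. Walk through each product:
  - product 1 (Speaker): category_id=4 -> matches Tools
  - product 2 (Router): category_id=6 -> matches Books
  - product 3 (Stapler): category_id=NULL, no match -> dropped
  - product 4 (Camera): category_id=NULL, no match -> dropped
  - product 5 (Pen): category_id=1 -> matches Supplies
  - product 6 (Webcam): category_id=1 -> matches Supplies
  - product 7 (Headphones): category_id=6 -> matches Books
  - product 8 (Printer): category_id=2 -> matches Electronics
So 2 of 8 rows are dropped.

SQL:
SELECT a.name, b.name AS category
FROM products a
INNER JOIN categories b ON a.category_id = b.id

Result:
name       | category   
-----------+------------
Speaker    | Tools      
Router     | Books      
Pen        | Supplies   
Webcam     | Supplies   
Headphones | Books      
Printer    | Electronics


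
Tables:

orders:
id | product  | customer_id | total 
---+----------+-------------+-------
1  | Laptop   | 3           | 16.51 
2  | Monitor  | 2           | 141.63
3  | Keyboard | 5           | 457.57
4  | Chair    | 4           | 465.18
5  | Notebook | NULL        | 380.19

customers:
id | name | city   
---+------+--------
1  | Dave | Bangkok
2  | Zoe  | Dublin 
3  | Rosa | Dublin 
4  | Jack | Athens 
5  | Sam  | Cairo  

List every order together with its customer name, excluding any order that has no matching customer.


INNER JOIN keeps only orders rows whose customer_id matches an id in customers. Walk through each order:
  - order 1 (Laptop): customer_id=3 -> matches Rosa
  - order 2 (Monitor): customer_id=2 -> matches Zoe
  - order 3 (Keyboard): customer_id=5 -> matches Sam
  - order 4 (Chair): customer_id=4 -> matches Jack
  - order 5 (Notebook): customer_id=NULL, no match -> dropped
So 1 of 5 rows is dropped.

SQL:
SELECT a.product, b.name AS customer
FROM orders a
INNER JOIN customers b ON a.customer_id = b.id

Result:
product  | customer
---------+---------
Laptop   | Rosa    
Monitor  | Zoe     
Keyboard | Sam     
Chair    | Jack    


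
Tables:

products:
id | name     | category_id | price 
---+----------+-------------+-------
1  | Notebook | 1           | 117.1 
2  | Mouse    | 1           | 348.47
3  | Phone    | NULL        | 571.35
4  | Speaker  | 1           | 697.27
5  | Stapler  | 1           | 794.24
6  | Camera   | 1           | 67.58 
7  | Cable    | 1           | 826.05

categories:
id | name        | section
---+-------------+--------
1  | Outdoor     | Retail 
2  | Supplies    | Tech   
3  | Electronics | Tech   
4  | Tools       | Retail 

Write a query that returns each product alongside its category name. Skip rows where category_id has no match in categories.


INNER JOIN keeps only products rows whose category_id matches an id in categories. Walk through each product:
  - product 1 (Notebook): category_id=1 -> matches Outdoor
  - product 2 (Mouse): category_id=1 -> matches Outdoor
  - product 3 (Phone): category_id=NULL, no match -> dropped
  - product 4 (Speaker): category_id=1 -> matches Outdoor
  - product 5 (Stapler): category_id=1 -> matches Outdoor
  - product 6 (Camera): category_id=1 -> matches Outdoor
  - product 7 (Cable): category_id=1 -> matches Outdoor
So 1 of 7 rows is dropped.

SQL:
SELECT a.name, b.name AS category
FROM products a
INNER JOIN categories b ON a.category_id = b.id

Result:
name     | category
---------+---------
Notebook | Outdoor 
Mouse    | Outdoor 
Speaker  | Outdoor 
Stapler  | Outdoor 
Camera   | Outdoor 
Cable    | Outdoor 


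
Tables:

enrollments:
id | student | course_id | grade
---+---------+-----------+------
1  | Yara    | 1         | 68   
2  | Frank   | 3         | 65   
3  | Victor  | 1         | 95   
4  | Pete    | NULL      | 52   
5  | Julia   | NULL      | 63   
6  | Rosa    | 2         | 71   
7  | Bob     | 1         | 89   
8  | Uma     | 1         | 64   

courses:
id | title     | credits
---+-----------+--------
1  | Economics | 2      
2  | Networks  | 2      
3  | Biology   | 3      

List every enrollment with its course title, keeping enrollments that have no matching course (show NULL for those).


LEFT JOIN keeps every row from enrollments (the left table); where course_id has no match in courses, the course columns become NULL. Walk through each enrollment:
  - enrollment 1 (Yara): course_id=1 -> matches Economics
  - enrollment 2 (Frank): course_id=3 -> matches Biology
  - enrollment 3 (Victor): course_id=1 -> matches Economics
  - enrollment 4 (Pete): course_id=NULL, no match -> kept with NULL
  - enrollment 5 (Julia): course_id=NULL, no match -> kept with NULL
  - enrollment 6 (Rosa): course_id=2 -> matches Networks
  - enrollment 7 (Bob): course_id=1 -> matches Economics
  - enrollment 8 (Uma): course_id=1 -> matches Economics
All 8 rows appear; 2 have NULL course.

SQL:
SELECT a.student, b.title AS course
FROM enrollments a
LEFT JOIN courses b ON a.course_id = b.id

Result:
student | course   
--------+----------
Yara    | Economics
Frank   | Biology  
Victor  | Economics
Pete    | NULL     
Julia   | NULL     
Rosa    | Networks 
Bob     | Economics
Uma     | Economics


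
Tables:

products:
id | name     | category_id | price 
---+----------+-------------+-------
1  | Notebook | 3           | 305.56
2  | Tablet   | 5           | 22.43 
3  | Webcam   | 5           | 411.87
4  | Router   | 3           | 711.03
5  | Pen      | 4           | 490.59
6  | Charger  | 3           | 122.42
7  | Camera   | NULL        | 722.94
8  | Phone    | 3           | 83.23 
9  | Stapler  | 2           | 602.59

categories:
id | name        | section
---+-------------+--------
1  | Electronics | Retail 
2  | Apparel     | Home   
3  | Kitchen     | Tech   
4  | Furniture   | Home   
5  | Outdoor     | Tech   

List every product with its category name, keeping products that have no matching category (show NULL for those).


LEFT JOIN keeps every row from products (the left table); where category_id has no match in categories, the category columns become NULL. Walk through each product:
  - product 1 (Notebook): category_id=3 -> matches Kitchen
  - product 2 (Tablet): category_id=5 -> matches Outdoor
  - product 3 (Webcam): category_id=5 -> matches Outdoor
  - product 4 (Router): category_id=3 -> matches Kitchen
  - product 5 (Pen): category_id=4 -> matches Furniture
  - product 6 (Charger): category_id=3 -> matches Kitchen
  - product 7 (Camera): category_id=NULL, no match -> kept with NULL
  - product 8 (Phone): category_id=3 -> matches Kitchen
  - product 9 (Stapler): category_id=2 -> matches Apparel
All 9 rows appear; 1 has NULL category.

SQL:
SELECT a.name, b.name AS category
FROM products a
LEFT JOIN categories b ON a.category_id = b.id

Result:
name     | category 
---------+----------
Notebook | Kitchen  
Tablet   | Outdoor  
Webcam   | Outdoor  
Router   | Kitchen  
Pen      | Furniture
Charger  | Kitchen  
Camera   | NULL     
Phone    | Kitchen  
Stapler  | Apparel  


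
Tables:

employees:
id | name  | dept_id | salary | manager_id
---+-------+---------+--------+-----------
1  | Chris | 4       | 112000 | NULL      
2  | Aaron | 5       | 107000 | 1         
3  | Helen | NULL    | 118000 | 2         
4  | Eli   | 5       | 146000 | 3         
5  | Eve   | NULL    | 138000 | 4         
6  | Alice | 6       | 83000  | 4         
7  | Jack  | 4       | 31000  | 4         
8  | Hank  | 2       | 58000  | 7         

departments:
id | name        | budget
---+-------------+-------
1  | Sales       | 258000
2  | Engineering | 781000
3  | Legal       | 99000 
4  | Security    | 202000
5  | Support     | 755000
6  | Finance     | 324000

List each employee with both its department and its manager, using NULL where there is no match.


Two LEFT JOINs from the same base table employees: one to departments via dept_id, one to employees itself via manager_id. Both are LEFT so every employee is preserved.
Match against departments:
  - employee 1 (Chris): dept_id=4 -> matches Security
  - employee 2 (Aaron): dept_id=5 -> matches Support
  - employee 3 (Helen): dept_id=NULL, no match -> kept with NULL
  - employee 4 (Eli): dept_id=5 -> matches Support
  - employee 5 (Eve): dept_id=NULL, no match -> kept with NULL
  - employee 6 (Alice): dept_id=6 -> matches Finance
  - employee 7 (Jack): dept_id=4 -> matches Security
  - employee 8 (Hank): dept_id=2 -> matches Engineering
Match against employees (self):
  - employee 1 (Chris): manager_id=NULL -> NULL
  - employee 2 (Aaron): manager_id=1 -> Chris
  - employee 3 (Helen): manager_id=2 -> Aaron
  - employee 4 (Eli): manager_id=3 -> Helen
  - employee 5 (Eve): manager_id=4 -> Eli
  - employee 6 (Alice): manager_id=4 -> Eli
  - employee 7 (Jack): manager_id=4 -> Eli
  - employee 8 (Hank): manager_id=7 -> Jack

SQL:
SELECT a.name, b.name AS department, c.name AS manager
FROM employees a
LEFT JOIN departments b ON a.dept_id = b.id
LEFT JOIN employees c ON a.manager_id = c.id

Result:
name  | department  | manager
------+-------------+--------
Chris | Security    | NULL   
Aaron | Support     | Chris  
Helen | NULL        | Aaron  
Eli   | Support     | Helen  
Eve   | NULL        | Eli    
Alice | Finance     | Eli    
Jack  | Security    | Eli    
Hank  | Engineering | Jack   


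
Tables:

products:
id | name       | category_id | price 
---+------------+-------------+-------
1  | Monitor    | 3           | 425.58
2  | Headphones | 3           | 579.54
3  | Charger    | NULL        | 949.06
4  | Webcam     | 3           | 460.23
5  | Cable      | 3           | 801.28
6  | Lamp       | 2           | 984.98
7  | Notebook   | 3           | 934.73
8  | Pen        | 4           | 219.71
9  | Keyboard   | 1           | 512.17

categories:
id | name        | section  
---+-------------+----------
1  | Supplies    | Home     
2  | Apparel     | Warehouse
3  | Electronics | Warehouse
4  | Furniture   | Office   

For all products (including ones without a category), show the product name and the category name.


LEFT JOIN keeps every row from products (the left table); where category_id has no match in categories, the category columns become NULL. Walk through each product:
  - product 1 (Monitor): category_id=3 -> matches Electronics
  - product 2 (Headphones): category_id=3 -> matches Electronics
  - product 3 (Charger): category_id=NULL, no match -> kept with NULL
  - product 4 (Webcam): category_id=3 -> matches Electronics
  - product 5 (Cable): category_id=3 -> matches Electronics
  - product 6 (Lamp): category_id=2 -> matches Apparel
  - product 7 (Notebook): category_id=3 -> matches Electronics
  - product 8 (Pen): category_id=4 -> matches Furniture
  - product 9 (Keyboard): category_id=1 -> matches Supplies
All 9 rows appear; 1 has NULL category.

SQL:
SELECT a.name, b.name AS category
FROM products a
LEFT JOIN categories b ON a.category_id = b.id

Result:
name       | category   
-----------+------------
Monitor    | Electronics
Headphones | Electronics
Charger    | NULL       
Webcam     | Electronics
Cable      | Electronics
Lamp       | Apparel    
Notebook   | Electronics
Pen        | Furniture  
Keyboard   | Supplies   


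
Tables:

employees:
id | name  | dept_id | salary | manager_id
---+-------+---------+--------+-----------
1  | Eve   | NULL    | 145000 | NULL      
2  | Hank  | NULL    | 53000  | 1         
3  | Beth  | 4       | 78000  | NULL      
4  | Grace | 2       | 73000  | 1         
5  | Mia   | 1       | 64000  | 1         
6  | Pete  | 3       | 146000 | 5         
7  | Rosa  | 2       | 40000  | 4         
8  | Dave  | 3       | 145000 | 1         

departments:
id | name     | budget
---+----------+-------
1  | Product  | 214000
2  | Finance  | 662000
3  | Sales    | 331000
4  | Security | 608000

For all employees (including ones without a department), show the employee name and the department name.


LEFT JOIN keeps every row from employees (the left table); where dept_id has no match in departments, the department columns become NULL. Walk through each employee:
  - employee 1 (Eve): dept_id=NULL, no match -> kept with NULL
  - employee 2 (Hank): dept_id=NULL, no match -> kept with NULL
  - employee 3 (Beth): dept_id=4 -> matches Security
  - employee 4 (Grace): dept_id=2 -> matches Finance
  - employee 5 (Mia): dept_id=1 -> matches Product
  - employee 6 (Pete): dept_id=3 -> matches Sales
  - employee 7 (Rosa): dept_id=2 -> matches Finance
  - employee 8 (Dave): dept_id=3 -> matches Sales
All 8 rows appear; 2 have NULL department.

SQL:
SELECT a.name, b.name AS department
FROM employees a
LEFT JOIN departments b ON a.dept_id = b.id

Result:
name  | department
------+-----------
Eve   | NULL      
Hank  | NULL      
Beth  | Security  
Grace | Finance   
Mia   | Product   
Pete  | Sales     
Rosa  | Finance   
Dave  | Sales     


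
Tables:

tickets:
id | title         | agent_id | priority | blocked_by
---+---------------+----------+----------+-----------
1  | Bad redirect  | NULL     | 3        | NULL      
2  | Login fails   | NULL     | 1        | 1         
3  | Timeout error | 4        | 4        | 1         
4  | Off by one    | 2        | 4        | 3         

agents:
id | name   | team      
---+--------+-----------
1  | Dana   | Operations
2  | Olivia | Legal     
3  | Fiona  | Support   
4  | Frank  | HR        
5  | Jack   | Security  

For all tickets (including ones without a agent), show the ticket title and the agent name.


LEFT JOIN keeps every row from tickets (the left table); where agent_id has no match in agents, the agent columns become NULL. Walk through each ticket:
  - ticket 1 (Bad redirect): agent_id=NULL, no match -> kept with NULL
  - ticket 2 (Login fails): agent_id=NULL, no match -> kept with NULL
  - ticket 3 (Timeout error): agent_id=4 -> matches Frank
  - ticket 4 (Off by one): agent_id=2 -> matches Olivia
All 4 rows appear; 2 have NULL agent.

SQL:
SELECT a.title, b.name AS agent
FROM tickets a
LEFT JOIN agents b ON a.agent_id = b.id

Result:
title         | agent 
--------------+-------
Bad redirect  | NULL  
Login fails   | NULL  
Timeout error | Frank 
Off by one    | Olivia


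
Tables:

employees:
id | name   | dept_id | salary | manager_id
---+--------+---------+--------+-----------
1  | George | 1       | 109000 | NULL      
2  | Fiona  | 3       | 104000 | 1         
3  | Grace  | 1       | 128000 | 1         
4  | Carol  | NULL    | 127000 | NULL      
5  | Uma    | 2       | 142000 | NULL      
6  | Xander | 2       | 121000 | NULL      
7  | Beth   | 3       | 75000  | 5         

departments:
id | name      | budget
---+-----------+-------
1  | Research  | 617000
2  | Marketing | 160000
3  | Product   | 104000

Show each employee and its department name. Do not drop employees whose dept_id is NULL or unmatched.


LEFT JOIN keeps every row from employees (the left table); where dept_id has no match in departments, the department columns become NULL. Walk through each employee:
  - employee 1 (George): dept_id=1 -> matches Research
  - employee 2 (Fiona): dept_id=3 -> matches Product
  - employee 3 (Grace): dept_id=1 -> matches Research
  - employee 4 (Carol): dept_id=NULL, no match -> kept with NULL
  - employee 5 (Uma): dept_id=2 -> matches Marketing
  - employee 6 (Xander): dept_id=2 -> matches Marketing
  - employee 7 (Beth): dept_id=3 -> matches Product
All 7 rows appear; 1 has NULL department.

SQL:
SELECT a.name, b.name AS department
FROM employees a
LEFT JOIN departments b ON a.dept_id = b.id

Result:
name   | department
-------+-----------
George | Research  
Fiona  | Product   
Grace  | Research  
Carol  | NULL      
Uma    | Marketing 
Xander | Marketing 
Beth   | Product   


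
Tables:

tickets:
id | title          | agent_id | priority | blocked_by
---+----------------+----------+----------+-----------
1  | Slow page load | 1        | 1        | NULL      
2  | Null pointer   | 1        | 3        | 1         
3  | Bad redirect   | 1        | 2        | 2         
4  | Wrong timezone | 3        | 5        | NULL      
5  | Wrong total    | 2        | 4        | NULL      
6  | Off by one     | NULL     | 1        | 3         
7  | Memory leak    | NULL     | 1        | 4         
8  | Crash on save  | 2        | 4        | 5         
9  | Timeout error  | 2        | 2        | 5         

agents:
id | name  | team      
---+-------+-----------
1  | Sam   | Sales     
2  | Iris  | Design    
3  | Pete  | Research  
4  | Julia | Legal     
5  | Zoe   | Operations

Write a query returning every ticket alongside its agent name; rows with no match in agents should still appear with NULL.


LEFT JOIN keeps every row from tickets (the left table); where agent_id has no match in agents, the agent columns become NULL. Walk through each ticket:
  - ticket 1 (Slow page load): agent_id=1 -> matches Sam
  - ticket 2 (Null pointer): agent_id=1 -> matches Sam
  - ticket 3 (Bad redirect): agent_id=1 -> matches Sam
  - ticket 4 (Wrong timezone): agent_id=3 -> matches Pete
  - ticket 5 (Wrong total): agent_id=2 -> matches Iris
  - ticket 6 (Off by one): agent_id=NULL, no match -> kept with NULL
  - ticket 7 (Memory leak): agent_id=NULL, no match -> kept with NULL
  - ticket 8 (Crash on save): agent_id=2 -> matches Iris
  - ticket 9 (Timeout error): agent_id=2 -> matches Iris
All 9 rows appear; 2 have NULL agent.

SQL:
SELECT a.title, b.name AS agent
FROM tickets a
LEFT JOIN agents b ON a.agent_id = b.id

Result:
title          | agent
---------------+------
Slow page load | Sam  
Null pointer   | Sam  
Bad redirect   | Sam  
Wrong timezone | Pete 
Wrong total    | Iris 
Off by one     | NULL 
Memory leak    | NULL 
Crash on save  | Iris 
Timeout error  | Iris 


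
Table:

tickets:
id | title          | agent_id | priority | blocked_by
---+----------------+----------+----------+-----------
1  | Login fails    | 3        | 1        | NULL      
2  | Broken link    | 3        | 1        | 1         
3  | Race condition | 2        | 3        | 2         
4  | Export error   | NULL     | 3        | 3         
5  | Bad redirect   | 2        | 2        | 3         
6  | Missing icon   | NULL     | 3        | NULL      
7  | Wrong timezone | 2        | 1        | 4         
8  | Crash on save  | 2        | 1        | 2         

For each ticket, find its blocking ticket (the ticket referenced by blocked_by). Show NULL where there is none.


This is a self-join: tickets is joined to a second copy of itself, matching each row's blocked_by to another row's id. Use LEFT JOIN so rows with blocked_by=NULL are kept.
  - ticket 1 (Login fails): blocked_by=NULL -> NULL
  - ticket 2 (Broken link): blocked_by=1 -> Login fails
  - ticket 3 (Race condition): blocked_by=2 -> Broken link
  - ticket 4 (Export error): blocked_by=3 -> Race condition
  - ticket 5 (Bad redirect): blocked_by=3 -> Race condition
  - ticket 6 (Missing icon): blocked_by=NULL -> NULL
  - ticket 7 (Wrong timezone): blocked_by=4 -> Export error
  - ticket 8 (Crash on save): blocked_by=2 -> Broken link

SQL:
SELECT a.title AS item, b.title AS blocked_by
FROM tickets a
LEFT JOIN tickets b ON a.blocked_by = b.id

Result:
item           | blocked_by    
---------------+---------------
Login fails    | NULL          
Broken link    | Login fails   
Race condition | Broken link   
Export error   | Race condition
Bad redirect   | Race condition
Missing icon   | NULL          
Wrong timezone | Export error  
Crash on save  | Broken link   


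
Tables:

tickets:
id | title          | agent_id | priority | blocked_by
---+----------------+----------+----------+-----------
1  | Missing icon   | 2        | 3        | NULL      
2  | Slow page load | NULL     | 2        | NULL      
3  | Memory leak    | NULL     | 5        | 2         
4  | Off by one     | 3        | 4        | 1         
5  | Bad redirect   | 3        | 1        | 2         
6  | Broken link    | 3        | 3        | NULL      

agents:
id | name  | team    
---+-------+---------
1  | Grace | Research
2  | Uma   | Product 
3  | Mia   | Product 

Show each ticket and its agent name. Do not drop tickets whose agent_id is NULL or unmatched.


LEFT JOIN keeps every row from tickets (the left table); where agent_id has no match in agents, the agent columns become NULL. Walk through each ticket:
  - ticket 1 (Missing icon): agent_id=2 -> matches Uma
  - ticket 2 (Slow page load): agent_id=NULL, no match -> kept with NULL
  - ticket 3 (Memory leak): agent_id=NULL, no match -> kept with NULL
  - ticket 4 (Off by one): agent_id=3 -> matches Mia
  - ticket 5 (Bad redirect): agent_id=3 -> matches Mia
  - ticket 6 (Broken link): agent_id=3 -> matches Mia
All 6 rows appear; 2 have NULL agent.

SQL:
SELECT a.title, b.name AS agent
FROM tickets a
LEFT JOIN agents b ON a.agent_id = b.id

Result:
title          | agent
---------------+------
Missing icon   | Uma  
Slow page load | NULL 
Memory leak    | NULL 
Off by one     | Mia  
Bad redirect   | Mia  
Broken link    | Mia  


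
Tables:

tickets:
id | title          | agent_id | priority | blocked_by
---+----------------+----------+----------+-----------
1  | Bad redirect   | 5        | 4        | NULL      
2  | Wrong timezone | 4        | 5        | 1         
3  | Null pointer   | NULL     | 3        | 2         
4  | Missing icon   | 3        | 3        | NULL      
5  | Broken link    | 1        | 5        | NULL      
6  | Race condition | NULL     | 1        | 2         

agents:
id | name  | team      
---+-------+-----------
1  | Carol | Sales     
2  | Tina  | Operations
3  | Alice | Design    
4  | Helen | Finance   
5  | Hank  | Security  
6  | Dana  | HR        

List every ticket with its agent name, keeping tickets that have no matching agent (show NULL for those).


LEFT JOIN keeps every row from tickets (the left table); where agent_id has no match in agents, the agent columns become NULL. Walk through each ticket:
  - ticket 1 (Bad redirect): agent_id=5 -> matches Hank
  - ticket 2 (Wrong timezone): agent_id=4 -> matches Helen
  - ticket 3 (Null pointer): agent_id=NULL, no match -> kept with NULL
  - ticket 4 (Missing icon): agent_id=3 -> matches Alice
  - ticket 5 (Broken link): agent_id=1 -> matches Carol
  - ticket 6 (Race condition): agent_id=NULL, no match -> kept with NULL
All 6 rows appear; 2 have NULL agent.

SQL:
SELECT a.title, b.name AS agent
FROM tickets a
LEFT JOIN agents b ON a.agent_id = b.id

Result:
title          | agent
---------------+------
Bad redirect   | Hank 
Wrong timezone | Helen
Null pointer   | NULL 
Missing icon   | Alice
Broken link    | Carol
Race condition | NULL 


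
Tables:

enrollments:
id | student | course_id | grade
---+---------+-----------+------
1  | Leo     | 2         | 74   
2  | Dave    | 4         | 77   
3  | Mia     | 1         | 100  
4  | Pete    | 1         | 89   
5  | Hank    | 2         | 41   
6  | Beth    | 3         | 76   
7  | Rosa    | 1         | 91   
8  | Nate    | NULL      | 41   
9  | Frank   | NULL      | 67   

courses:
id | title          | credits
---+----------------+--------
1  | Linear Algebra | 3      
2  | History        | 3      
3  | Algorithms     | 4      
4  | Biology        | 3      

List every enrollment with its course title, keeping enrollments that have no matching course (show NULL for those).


LEFT JOIN keeps every row from enrollments (the left table); where course_id has no match in courses, the course columns become NULL. Walk through each enrollment:
  - enrollment 1 (Leo): course_id=2 -> matches History
  - enrollment 2 (Dave): course_id=4 -> matches Biology
  - enrollment 3 (Mia): course_id=1 -> matches Linear Algebra
  - enrollment 4 (Pete): course_id=1 -> matches Linear Algebra
  - enrollment 5 (Hank): course_id=2 -> matches History
  - enrollment 6 (Beth): course_id=3 -> matches Algorithms
  - enrollment 7 (Rosa): course_id=1 -> matches Linear Algebra
  - enrollment 8 (Nate): course_id=NULL, no match -> kept with NULL
  - enrollment 9 (Frank): course_id=NULL, no match -> kept with NULL
All 9 rows appear; 2 have NULL course.

SQL:
SELECT a.student, b.title AS course
FROM enrollments a
LEFT JOIN courses b ON a.course_id = b.id

Result:
student | course        
--------+---------------
Leo     | History       
Dave    | Biology       
Mia     | Linear Algebra
Pete    | Linear Algebra
Hank    | History       
Beth    | Algorithms    
Rosa    | Linear Algebra
Nate    | NULL          
Frank   | NULL          


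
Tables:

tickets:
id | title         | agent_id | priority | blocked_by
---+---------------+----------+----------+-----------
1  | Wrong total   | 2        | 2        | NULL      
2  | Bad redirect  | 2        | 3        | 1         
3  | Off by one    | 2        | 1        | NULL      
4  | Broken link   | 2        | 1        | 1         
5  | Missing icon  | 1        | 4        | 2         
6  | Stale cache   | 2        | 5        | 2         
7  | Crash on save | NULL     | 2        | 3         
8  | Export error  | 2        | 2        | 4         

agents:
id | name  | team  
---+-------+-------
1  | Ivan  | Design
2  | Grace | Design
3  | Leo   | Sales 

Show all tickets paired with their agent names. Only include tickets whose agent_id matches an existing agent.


INNER JOIN keeps only tickets rows whose agent_id matches an id in agents. Walk through each ticket:
  - ticket 1 (Wrong total): agent_id=2 -> matches Grace
  - ticket 2 (Bad redirect): agent_id=2 -> matches Grace
  - ticket 3 (Off by one): agent_id=2 -> matches Grace
  - ticket 4 (Broken link): agent_id=2 -> matches Grace
  - ticket 5 (Missing icon): agent_id=1 -> matches Ivan
  - ticket 6 (Stale cache): agent_id=2 -> matches Grace
  - ticket 7 (Crash on save): agent_id=NULL, no match -> dropped
  - ticket 8 (Export error): agent_id=2 -> matches Grace
So 1 of 8 rows is dropped.

SQL:
SELECT a.title, b.name AS agent
FROM tickets a
INNER JOIN agents b ON a.agent_id = b.id

Result:
title        | agent
-------------+------
Wrong total  | Grace
Bad redirect | Grace
Off by one   | Grace
Broken link  | Grace
Missing icon | Ivan 
Stale cache  | Grace
Export error | Grace


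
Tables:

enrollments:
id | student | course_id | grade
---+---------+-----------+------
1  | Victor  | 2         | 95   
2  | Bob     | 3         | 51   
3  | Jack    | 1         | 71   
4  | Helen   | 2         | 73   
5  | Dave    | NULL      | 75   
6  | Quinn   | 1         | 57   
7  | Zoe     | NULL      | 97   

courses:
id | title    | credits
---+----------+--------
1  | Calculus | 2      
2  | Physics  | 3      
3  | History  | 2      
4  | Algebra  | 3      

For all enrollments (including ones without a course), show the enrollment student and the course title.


LEFT JOIN keeps every row from enrollments (the left table); where course_id has no match in courses, the course columns become NULL. Walk through each enrollment:
  - enrollment 1 (Victor): course_id=2 -> matches Physics
  - enrollment 2 (Bob): course_id=3 -> matches History
  - enrollment 3 (Jack): course_id=1 -> matches Calculus
  - enrollment 4 (Helen): course_id=2 -> matches Physics
  - enrollment 5 (Dave): course_id=NULL, no match -> kept with NULL
  - enrollment 6 (Quinn): course_id=1 -> matches Calculus
  - enrollment 7 (Zoe): course_id=NULL, no match -> kept with NULL
All 7 rows appear; 2 have NULL course.

SQL:
SELECT a.student, b.title AS course
FROM enrollments a
LEFT JOIN courses b ON a.course_id = b.id

Result:
student | course  
--------+---------
Victor  | Physics 
Bob     | History 
Jack    | Calculus
Helen   | Physics 
Dave    | NULL    
Quinn   | Calculus
Zoe     | NULL    


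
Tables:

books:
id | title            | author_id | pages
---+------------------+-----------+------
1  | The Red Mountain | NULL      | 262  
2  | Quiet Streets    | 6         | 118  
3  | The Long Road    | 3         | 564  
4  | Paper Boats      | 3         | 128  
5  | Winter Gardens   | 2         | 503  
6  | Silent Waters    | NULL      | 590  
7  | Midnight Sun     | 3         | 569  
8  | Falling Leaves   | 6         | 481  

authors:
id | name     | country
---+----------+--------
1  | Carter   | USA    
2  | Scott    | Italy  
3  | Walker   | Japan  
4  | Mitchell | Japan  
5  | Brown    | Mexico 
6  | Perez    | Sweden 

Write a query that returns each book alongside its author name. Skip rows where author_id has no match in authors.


INNER JOIN keeps only books rows whose author_id matches an id in authors. Walk through each book:
  - book 1 (The Red Mountain): author_id=NULL, no match -> dropped
  - book 2 (Quiet Streets): author_id=6 -> matches Perez
  - book 3 (The Long Road): author_id=3 -> matches Walker
  - book 4 (Paper Boats): author_id=3 -> matches Walker
  - book 5 (Winter Gardens): author_id=2 -> matches Scott
  - book 6 (Silent Waters): author_id=NULL, no match -> dropped
  - book 7 (Midnight Sun): author_id=3 -> matches Walker
  - book 8 (Falling Leaves): author_id=6 -> matches Perez
So 2 of 8 rows are dropped.

SQL:
SELECT a.title, b.name AS author
FROM books a
INNER JOIN authors b ON a.author_id = b.id

Result:
title          | author
---------------+-------
Quiet Streets  | Perez 
The Long Road  | Walker
Paper Boats    | Walker
Winter Gardens | Scott 
Midnight Sun   | Walker
Falling Leaves | Perez 


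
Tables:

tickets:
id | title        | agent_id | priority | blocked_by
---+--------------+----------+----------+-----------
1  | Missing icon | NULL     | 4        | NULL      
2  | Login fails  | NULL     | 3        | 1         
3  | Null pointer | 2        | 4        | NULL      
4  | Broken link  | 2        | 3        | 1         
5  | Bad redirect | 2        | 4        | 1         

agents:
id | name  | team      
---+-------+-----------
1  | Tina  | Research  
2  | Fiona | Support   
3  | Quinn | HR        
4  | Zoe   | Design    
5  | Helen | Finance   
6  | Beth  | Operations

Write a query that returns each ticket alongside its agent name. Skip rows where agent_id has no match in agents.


INNER JOIN keeps only tickets rows whose agent_id matches an id in agents. Walk through each ticket:
  - ticket 1 (Missing icon): agent_id=NULL, no match -> dropped
  - ticket 2 (Login fails): agent_id=NULL, no match -> dropped
  - ticket 3 (Null pointer): agent_id=2 -> matches Fiona
  - ticket 4 (Broken link): agent_id=2 -> matches Fiona
  - ticket 5 (Bad redirect): agent_id=2 -> matches Fiona
So 2 of 5 rows are dropped.

SQL:
SELECT a.title, b.name AS agent
FROM tickets a
INNER JOIN agents b ON a.agent_id = b.id

Result:
title        | agent
-------------+------
Null pointer | Fiona
Broken link  | Fiona
Bad redirect | Fiona


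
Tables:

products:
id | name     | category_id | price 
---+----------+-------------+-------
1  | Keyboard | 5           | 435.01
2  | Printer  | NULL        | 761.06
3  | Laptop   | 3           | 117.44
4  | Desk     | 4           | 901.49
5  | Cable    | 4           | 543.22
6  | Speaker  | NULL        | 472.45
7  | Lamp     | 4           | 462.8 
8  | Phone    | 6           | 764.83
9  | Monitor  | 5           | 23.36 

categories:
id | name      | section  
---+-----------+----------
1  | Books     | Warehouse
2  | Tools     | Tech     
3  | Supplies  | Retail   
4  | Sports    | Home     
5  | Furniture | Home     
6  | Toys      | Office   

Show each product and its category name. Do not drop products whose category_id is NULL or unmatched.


LEFT JOIN keeps every row from products (the left table); where category_id has no match in categories, the category columns become NULL. Walk through each product:
  - product 1 (Keyboard): category_id=5 -> matches Furniture
  - product 2 (Printer): category_id=NULL, no match -> kept with NULL
  - product 3 (Laptop): category_id=3 -> matches Supplies
  - product 4 (Desk): category_id=4 -> matches Sports
  - product 5 (Cable): category_id=4 -> matches Sports
  - product 6 (Speaker): category_id=NULL, no match -> kept with NULL
  - product 7 (Lamp): category_id=4 -> matches Sports
  - product 8 (Phone): category_id=6 -> matches Toys
  - product 9 (Monitor): category_id=5 -> matches Furniture
All 9 rows appear; 2 have NULL category.

SQL:
SELECT a.name, b.name AS category
FROM products a
LEFT JOIN categories b ON a.category_id = b.id

Result:
name     | category 
---------+----------
Keyboard | Furniture
Printer  | NULL     
Laptop   | Supplies 
Desk     | Sports   
Cable    | Sports   
Speaker  | NULL     
Lamp     | Sports   
Phone    | Toys     
Monitor  | Furniture
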